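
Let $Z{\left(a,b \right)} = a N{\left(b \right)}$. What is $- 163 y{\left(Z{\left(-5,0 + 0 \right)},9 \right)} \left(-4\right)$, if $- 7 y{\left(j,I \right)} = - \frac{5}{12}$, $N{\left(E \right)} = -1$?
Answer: $\frac{815}{21} \approx 38.81$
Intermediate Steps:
$Z{\left(a,b \right)} = - a$ ($Z{\left(a,b \right)} = a \left(-1\right) = - a$)
$y{\left(j,I \right)} = \frac{5}{84}$ ($y{\left(j,I \right)} = - \frac{\left(-5\right) \frac{1}{12}}{7} = \left(- \frac{1}{7}\right) \left(- \frac{5}{12}\right) = \frac{5}{84}$)
$- 163 y{\left(Z{\left(-5,0 + 0 \right)},9 \right)} \left(-4\right) = \left(-163\right) \frac{5}{84} \left(-4\right) = \left(- \frac{815}{84}\right) \left(-4\right) = \frac{815}{21}$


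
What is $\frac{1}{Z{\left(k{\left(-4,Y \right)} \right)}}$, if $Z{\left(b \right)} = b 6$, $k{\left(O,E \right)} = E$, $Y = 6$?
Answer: $\frac{1}{36} \approx 0.027778$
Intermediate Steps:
$Z{\left(b \right)} = 6 b$
$\frac{1}{Z{\left(k{\left(-4,Y \right)} \right)}} = \frac{1}{6 \cdot 6} = \frac{1}{36}$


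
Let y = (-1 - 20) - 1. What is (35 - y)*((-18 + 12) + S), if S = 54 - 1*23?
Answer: 1425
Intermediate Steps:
S = 31 (S = 54 - 23 = 31)
y = -22 (y = -21 - 1 = -22)
(35 - y)*((-18 + 12) + S) = (35 - 1*(-22))*((-18 + 12) + 31) = (35 + 22)*(-6 + 31) = 57*25 = 1425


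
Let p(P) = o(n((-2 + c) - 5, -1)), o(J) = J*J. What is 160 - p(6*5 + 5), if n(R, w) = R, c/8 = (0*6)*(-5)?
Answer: 111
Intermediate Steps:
c = 0 (c = 8*((0*6)*(-5)) = 8*(0*(-5)) = 8*0 = 0)
o(J) = J²
p(P) = 49 (p(P) = ((-2 + 0) - 5)² = (-2 - 5)² = (-7)² = 49)
160 - p(6*5 + 5) = 160 - 1*49 = 160 - 49 = 111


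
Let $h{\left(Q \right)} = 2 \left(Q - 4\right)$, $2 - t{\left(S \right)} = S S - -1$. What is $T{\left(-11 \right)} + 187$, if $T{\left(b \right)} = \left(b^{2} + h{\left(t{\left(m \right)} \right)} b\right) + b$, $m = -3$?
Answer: $561$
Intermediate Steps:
$t{\left(S \right)} = 1 - S^{2}$ ($t{\left(S \right)} = 2 - \left(S S - -1\right) = 2 - \left(S^{2} + 1\right) = 2 - \left(1 + S^{2}\right) = 1 - S^{2}$)
$h{\left(Q \right)} = -8 + 2 Q$ ($h{\left(Q \right)} = 2 \left(-4 + Q\right) = -8 + 2 Q$)
$T{\left(b \right)} = b^{2} - 23 b$ ($T{\left(b \right)} = \left(b^{2} + \left(-8 + 2 \left(1 - \left(-3\right)^{2}\right)\right) b\right) + b = \left(b^{2} + \left(-8 + 2 \left(1 - 9\right)\right) b\right) + b = \left(b^{2} + \left(-8 + 2 \left(-8\right)\right) b\right) + b = \left(b^{2} + \left(-8 - 16\right) b\right) + b = \left(b^{2} - 24 b\right) + b = b^{2} - 23 b$)
$T{\left(-11 \right)} + 187 = - 11 \left(-23 - 11\right) + 187 = \left(-11\right) \left(-34\right) + 187 = 374 + 187 = 561$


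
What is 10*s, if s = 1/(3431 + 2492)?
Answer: 10/5923 ≈ 0.0016883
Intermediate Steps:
s = 1/5923 ≈ 0.00016883
10*s = 10*(1/5923) = 10/5923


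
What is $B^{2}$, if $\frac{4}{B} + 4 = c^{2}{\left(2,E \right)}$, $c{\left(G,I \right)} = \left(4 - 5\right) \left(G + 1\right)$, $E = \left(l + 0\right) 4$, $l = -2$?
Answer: $\frac{16}{25} \approx 0.64$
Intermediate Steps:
$E = -8$ ($E = \left(-2 + 0\right) 4 = \left(-2\right) 4 = -8$)
$c{\left(G,I \right)} = -1 - G$ ($c{\left(G,I \right)} = - (1 + G) = -1 - G$)
$B = \frac{4}{5}$ ($B = \frac{4}{-4 + \left(-1 - 2\right)^{2}} = \frac{4}{-4 + \left(-3\right)^{2}} = \frac{4}{-4 + 9} = \frac{4}{5} \approx 0.8$)
$B^{2} = \left(\frac{4}{5}\right)^{2} = \frac{16}{25}$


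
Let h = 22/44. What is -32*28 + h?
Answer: -1791/2 ≈ -895.50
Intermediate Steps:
h = 1/2 (h = 22*(1/44) = 1/2 ≈ 0.50000)
-32*28 + h = -32*28 + 1/2 = -896 + 1/2 = -1791/2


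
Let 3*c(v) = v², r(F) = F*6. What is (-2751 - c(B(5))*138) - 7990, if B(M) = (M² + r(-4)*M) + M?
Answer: -383341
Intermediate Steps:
r(F) = 6*F
B(M) = M² - 23*M (B(M) = (M² + (6*(-4))*M) + M = (M² - 24*M) + M = M² - 23*M)
c(v) = v²/3
(-2751 - c(B(5))*138) - 7990 = (-2751 - (5*(-23 + 5))²/3*138) - 7990 = (-2751 - (5*(-18))²/3*138) - 7990 = (-2751 - (-90)²/3*138) - 7990 = (-2751 - 8100/3*138) - 7990 = (-2751 - 1*2700*138) - 7990 = (-2751 - 2700*138) - 7990 = (-2751 - 372600) - 7990 = -375351 - 7990 = -383341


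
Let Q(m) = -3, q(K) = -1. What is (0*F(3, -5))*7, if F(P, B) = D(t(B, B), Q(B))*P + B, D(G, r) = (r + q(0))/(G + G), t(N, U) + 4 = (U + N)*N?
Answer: 0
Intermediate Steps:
t(N, U) = -4 + N*(N + U) (t(N, U) = -4 + (U + N)*N = -4 + (N + U)*N = -4 + N*(N + U))
D(G, r) = (-1 + r)/(2*G) (D(G, r) = (r - 1)/(G + G) = (-1 + r)/((2*G)) = (-1 + r)*(1/(2*G)) = (-1 + r)/(2*G))
F(P, B) = B - 2*P/(-4 + 2*B²) (F(P, B) = ((-1 - 3)/(2*(-4 + B² + B*B)))*P + B = ((½)*(-4)/(-4 + B² + B²))*P + B = ((½)*(-4)/(-4 + 2*B²))*P + B = (-2/(-4 + 2*B²))*P + B = -2*P/(-4 + 2*B²) + B = B - 2*P/(-4 + 2*B²))
(0*F(3, -5))*7 = (0*((-1*3 - 5*(-2 + (-5)²))/(-2 + (-5)²)))*7 = (0*((-3 - 5*(-2 + 25))/(-2 + 25)))*7 = (0*((-3 - 5*23)/23))*7 = (0*((-3 - 115)/23))*7 = (0*((1/23)*(-118)))*7 = (0*(-118/23))*7 = 0*7 = 0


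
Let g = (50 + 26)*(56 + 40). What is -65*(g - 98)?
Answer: -467870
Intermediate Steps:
g = 7296 (g = 76*96 = 7296)
-65*(g - 98) = -65*(7296 - 98) = -65*7198 = -467870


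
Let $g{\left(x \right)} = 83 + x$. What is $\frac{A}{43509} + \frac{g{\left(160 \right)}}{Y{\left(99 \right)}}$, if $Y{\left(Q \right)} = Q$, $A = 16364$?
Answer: $\frac{1354747}{478599} \approx 2.8307$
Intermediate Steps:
$\frac{A}{43509} + \frac{g{\left(160 \right)}}{Y{\left(99 \right)}} = \frac{16364}{43509} + \frac{83 + 160}{99} = 16364 \cdot \frac{1}{43509} + 243 \cdot \frac{1}{99} = \frac{16364}{43509} + \frac{27}{11} = \frac{1354747}{478599}$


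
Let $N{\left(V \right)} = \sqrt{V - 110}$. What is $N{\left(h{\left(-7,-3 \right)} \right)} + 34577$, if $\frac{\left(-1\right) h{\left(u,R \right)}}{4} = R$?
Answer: $34577 + 7 i \sqrt{2} \approx 34577.0 + 9.8995 i$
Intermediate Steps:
$h{\left(u,R \right)} = - 4 R$
$N{\left(V \right)} = \sqrt{-110 + V}$
$N{\left(h{\left(-7,-3 \right)} \right)} + 34577 = \sqrt{-110 - -12} + 34577 = \sqrt{-110 + 12} + 34577 = \sqrt{-98} + 34577 = 7 i \sqrt{2} + 34577 = 34577 + 7 i \sqrt{2}$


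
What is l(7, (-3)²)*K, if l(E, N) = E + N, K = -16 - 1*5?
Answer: -336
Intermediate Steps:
K = -21 (K = -16 - 5 = -21)
l(7, (-3)²)*K = (7 + (-3)²)*(-21) = (7 + 9)*(-21) = 16*(-21) = -336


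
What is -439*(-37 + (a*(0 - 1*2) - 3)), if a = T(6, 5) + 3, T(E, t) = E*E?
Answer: 51802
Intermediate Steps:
T(E, t) = E²
a = 39 (a = 6² + 3 = 36 + 3 = 39)
-439*(-37 + (a*(0 - 1*2) - 3)) = -439*(-37 + (39*(0 - 1*2) - 3)) = -439*(-37 + (39*(0 - 2) - 3)) = -439*(-37 + (39*(-2) - 3)) = -439*(-37 + (-78 - 3)) = -439*(-37 - 81) = -439*(-118) = 51802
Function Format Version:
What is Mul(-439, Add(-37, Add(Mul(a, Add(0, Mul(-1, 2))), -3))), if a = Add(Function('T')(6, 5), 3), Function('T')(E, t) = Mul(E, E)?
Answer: 51802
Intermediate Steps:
Function('T')(E, t) = Pow(E, 2)
a = 39 (a = Add(Pow(6, 2), 3) = Add(36, 3) = 39)
Mul(-439, Add(-37, Add(Mul(a, Add(0, Mul(-1, 2))), -3))) = Mul(-439, Add(-37, Add(Mul(39, Add(0, Mul(-1, 2))), -3))) = Mul(-439, Add(-37, Add(Mul(39, Add(0, -2)), -3))) = Mul(-439, Add(-37, Add(Mul(39, -2), -3))) = Mul(-439, Add(-37, Add(-78, -3))) = Mul(-439, Add(-37, -81)) = Mul(-439, -118) = 51802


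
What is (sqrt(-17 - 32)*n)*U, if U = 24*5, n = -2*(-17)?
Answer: 28560*I ≈ 28560.0*I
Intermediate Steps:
n = 34
U = 120
(sqrt(-17 - 32)*n)*U = (sqrt(-17 - 32)*34)*120 = (sqrt(-49)*34)*120 = ((7*I)*34)*120 = (238*I)*120 = 28560*I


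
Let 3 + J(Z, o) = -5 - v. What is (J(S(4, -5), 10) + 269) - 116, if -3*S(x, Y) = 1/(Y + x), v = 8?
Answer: 137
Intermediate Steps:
S(x, Y) = -1/(3*(Y + x))
J(Z, o) = -16 (J(Z, o) = -3 + (-5 - 1*8) = -3 + (-5 - 8) = -3 - 13 = -16)
(J(S(4, -5), 10) + 269) - 116 = (-16 + 269) - 116 = 253 - 116 = 137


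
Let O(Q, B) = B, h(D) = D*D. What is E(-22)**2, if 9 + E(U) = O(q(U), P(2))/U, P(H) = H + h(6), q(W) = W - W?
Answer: 13924/121 ≈ 115.07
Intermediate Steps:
q(W) = 0
h(D) = D**2
P(H) = 36 + H (P(H) = H + 6**2 = H + 36 = 36 + H)
E(U) = -9 + 38/U (E(U) = -9 + (36 + 2)/U = -9 + 38/U)
E(-22)**2 = (-9 + 38/(-22))**2 = (-9 + 38*(-1/22))**2 = (-9 - 19/11)**2 = (-118/11)**2 = 13924/121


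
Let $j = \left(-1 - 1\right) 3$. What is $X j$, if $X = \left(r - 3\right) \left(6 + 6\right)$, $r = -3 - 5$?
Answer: $792$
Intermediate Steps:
$j = -6$ ($j = \left(-2\right) 3 = -6$)
$r = -8$
$X = -132$ ($X = \left(-8 - 3\right) \left(6 + 6\right) = \left(-11\right) 12 = -132$)
$X j = \left(-132\right) \left(-6\right) = 792$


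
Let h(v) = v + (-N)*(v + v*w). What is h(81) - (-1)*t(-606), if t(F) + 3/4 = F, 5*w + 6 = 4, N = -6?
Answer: -4683/20 ≈ -234.15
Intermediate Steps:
w = -⅖ (w = -6/5 + (⅕)*4 = -6/5 + ⅘ = -⅖ ≈ -0.40000)
t(F) = -¾ + F
h(v) = 23*v/5 (h(v) = v + (-1*(-6))*(v + v*(-⅖)) = v + 6*(v - 2*v/5) = v + 6*(3*v/5) = v + 18*v/5 = 23*v/5)
h(81) - (-1)*t(-606) = (23/5)*81 - (-1)*(-¾ - 606) = 1863/5 - (-1)*(-2427)/4 = 1863/5 - 1*2427/4 = 1863/5 - 2427/4 = -4683/20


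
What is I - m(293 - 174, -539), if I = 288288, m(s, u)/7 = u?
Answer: 292061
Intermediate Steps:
m(s, u) = 7*u
I - m(293 - 174, -539) = 288288 - 7*(-539) = 288288 - 1*(-3773) = 288288 + 3773 = 292061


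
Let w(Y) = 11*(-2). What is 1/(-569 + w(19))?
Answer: -1/591 ≈ -0.0016920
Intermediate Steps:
w(Y) = -22
1/(-569 + w(19)) = 1/(-569 - 22) = 1/(-591) = -1/591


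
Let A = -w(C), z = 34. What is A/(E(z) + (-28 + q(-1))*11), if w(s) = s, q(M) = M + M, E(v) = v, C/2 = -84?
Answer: -21/37 ≈ -0.56757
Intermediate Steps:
C = -168 (C = 2*(-84) = -168)
q(M) = 2*M
A = 168 (A = -1*(-168) = 168)
A/(E(z) + (-28 + q(-1))*11) = 168/(34 + (-28 + 2*(-1))*11) = 168/(34 + (-28 - 2)*11) = 168/(34 - 30*11) = 168/(34 - 330) = 168/(-296) = 168*(-1/296) = -21/37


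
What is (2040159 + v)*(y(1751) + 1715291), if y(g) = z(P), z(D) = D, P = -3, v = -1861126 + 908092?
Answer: 1864732467000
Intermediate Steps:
v = -953034
y(g) = -3
(2040159 + v)*(y(1751) + 1715291) = (2040159 - 953034)*(-3 + 1715291) = 1087125*1715288 = 1864732467000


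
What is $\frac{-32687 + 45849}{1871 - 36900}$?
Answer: $- \frac{13162}{35029} \approx -0.37575$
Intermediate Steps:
$\frac{-32687 + 45849}{1871 - 36900} = \frac{13162}{-35029} = 13162 \left(- \frac{1}{35029}\right) = - \frac{13162}{35029}$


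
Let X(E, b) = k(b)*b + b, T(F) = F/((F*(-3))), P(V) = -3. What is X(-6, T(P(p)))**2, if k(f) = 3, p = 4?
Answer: 16/9 ≈ 1.7778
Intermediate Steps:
T(F) = -1/3 (T(F) = F/((-3*F)) = F*(-1/(3*F)) = -1/3)
X(E, b) = 4*b (X(E, b) = 3*b + b = 4*b)
X(-6, T(P(p)))**2 = (4*(-1/3))**2 = (-4/3)**2 = 16/9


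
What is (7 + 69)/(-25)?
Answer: -76/25 ≈ -3.0400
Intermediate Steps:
(7 + 69)/(-25) = -1/25*76 = -76/25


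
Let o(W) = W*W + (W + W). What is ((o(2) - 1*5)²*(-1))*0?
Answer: 0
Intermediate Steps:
o(W) = W² + 2*W
((o(2) - 1*5)²*(-1))*0 = ((2*(2 + 2) - 1*5)²*(-1))*0 = ((2*4 - 5)²*(-1))*0 = ((8 - 5)²*(-1))*0 = (3²*(-1))*0 = (9*(-1))*0 = -9*0 = 0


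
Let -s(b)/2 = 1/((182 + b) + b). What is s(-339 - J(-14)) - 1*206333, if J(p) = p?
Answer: -48281921/234 ≈ -2.0633e+5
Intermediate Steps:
s(b) = -2/(182 + 2*b) (s(b) = -2/((182 + b) + b) = -2/(182 + 2*b))
s(-339 - J(-14)) - 1*206333 = -1/(91 + (-339 - 1*(-14))) - 1*206333 = -1/(91 + (-339 + 14)) - 206333 = -1/(91 - 325) - 206333 = -1/(-234) - 206333 = -1*(-1/234) - 206333 = 1/234 - 206333 = -48281921/234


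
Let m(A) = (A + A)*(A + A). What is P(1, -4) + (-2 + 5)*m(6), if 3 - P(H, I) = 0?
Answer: 435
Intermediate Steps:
m(A) = 4*A**2 (m(A) = (2*A)*(2*A) = 4*A**2)
P(H, I) = 3 (P(H, I) = 3 - 1*0 = 3 + 0 = 3)
P(1, -4) + (-2 + 5)*m(6) = 3 + (-2 + 5)*(4*6**2) = 3 + 3*(4*36) = 3 + 3*144 = 3 + 432 = 435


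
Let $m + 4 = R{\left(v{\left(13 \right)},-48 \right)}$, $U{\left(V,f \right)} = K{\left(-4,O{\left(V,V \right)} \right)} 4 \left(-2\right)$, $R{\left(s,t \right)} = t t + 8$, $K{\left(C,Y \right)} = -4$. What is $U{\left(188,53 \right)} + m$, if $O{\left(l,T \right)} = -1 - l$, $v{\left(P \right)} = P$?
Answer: $2340$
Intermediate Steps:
$R{\left(s,t \right)} = 8 + t^{2}$ ($R{\left(s,t \right)} = t^{2} + 8 = 8 + t^{2}$)
$U{\left(V,f \right)} = 32$ ($U{\left(V,f \right)} = \left(-4\right) 4 \left(-2\right) = \left(-16\right) \left(-2\right) = 32$)
$m = 2308$ ($m = -4 + \left(8 + \left(-48\right)^{2}\right) = -4 + \left(8 + 2304\right) = -4 + 2312 = 2308$)
$U{\left(188,53 \right)} + m = 32 + 2308 = 2340$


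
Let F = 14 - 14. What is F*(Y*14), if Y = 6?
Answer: 0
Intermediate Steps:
F = 0
F*(Y*14) = 0*(6*14) = 0*84 = 0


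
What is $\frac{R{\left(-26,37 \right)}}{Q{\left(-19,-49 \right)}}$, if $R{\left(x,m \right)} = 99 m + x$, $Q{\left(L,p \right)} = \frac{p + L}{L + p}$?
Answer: $3637$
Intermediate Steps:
$Q{\left(L,p \right)} = 1$ ($Q{\left(L,p \right)} = \frac{L + p}{L + p} = 1$)
$R{\left(x,m \right)} = x + 99 m$
$\frac{R{\left(-26,37 \right)}}{Q{\left(-19,-49 \right)}} = \frac{-26 + 99 \cdot 37}{1} = \left(-26 + 3663\right) 1 = 3637 \cdot 1 = 3637$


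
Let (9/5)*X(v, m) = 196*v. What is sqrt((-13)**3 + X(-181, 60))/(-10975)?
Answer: -I*sqrt(197153)/32925 ≈ -0.013486*I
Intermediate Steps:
X(v, m) = 980*v/9 (X(v, m) = 5*(196*v)/9 = 980*v/9)
sqrt((-13)**3 + X(-181, 60))/(-10975) = sqrt((-13)**3 + (980/9)*(-181))/(-10975) = sqrt(-2197 - 177380/9)*(-1/10975) = sqrt(-197153/9)*(-1/10975) = (I*sqrt(197153)/3)*(-1/10975) = -I*sqrt(197153)/32925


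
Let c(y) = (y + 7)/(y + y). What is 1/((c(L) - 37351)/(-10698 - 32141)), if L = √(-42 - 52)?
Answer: -8053732*I/(-7021894*I + 7*√94) ≈ 1.1469 - 1.1085e-5*I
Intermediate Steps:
L = I*√94 (L = √(-94) = I*√94 ≈ 9.6954*I)
c(y) = (7 + y)/(2*y) (c(y) = (7 + y)/((2*y)) = (7 + y)*(1/(2*y)) = (7 + y)/(2*y))
1/((c(L) - 37351)/(-10698 - 32141)) = 1/(((7 + I*√94)/(2*((I*√94))) - 37351)/(-10698 - 32141)) = 1/(((-I*√94/94)*(7 + I*√94)/2 - 37351)/(-42839)) = 1/((-I*√94*(7 + I*√94)/188 - 37351)*(-1/42839)) = 1/((-37351 - I*√94*(7 + I*√94)/188)*(-1/42839)) = 1/(37351/42839 + I*√94*(7 + I*√94)/8053732)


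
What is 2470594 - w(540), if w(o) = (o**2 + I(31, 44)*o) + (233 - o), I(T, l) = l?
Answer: 2155541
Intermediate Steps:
w(o) = 233 + o**2 + 43*o (w(o) = (o**2 + 44*o) + (233 - o) = 233 + o**2 + 43*o)
2470594 - w(540) = 2470594 - (233 + 540**2 + 43*540) = 2470594 - (233 + 291600 + 23220) = 2470594 - 1*315053 = 2470594 - 315053 = 2155541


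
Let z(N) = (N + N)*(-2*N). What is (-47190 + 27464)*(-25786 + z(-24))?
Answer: 554103340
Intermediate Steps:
z(N) = -4*N² (z(N) = (2*N)*(-2*N) = -4*N²)
(-47190 + 27464)*(-25786 + z(-24)) = (-47190 + 27464)*(-25786 - 4*(-24)²) = -19726*(-25786 - 4*576) = -19726*(-25786 - 2304) = -19726*(-28090) = 554103340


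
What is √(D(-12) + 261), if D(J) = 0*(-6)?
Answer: 3*√29 ≈ 16.155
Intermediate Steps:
D(J) = 0
√(D(-12) + 261) = √(0 + 261) = √261 = 3*√29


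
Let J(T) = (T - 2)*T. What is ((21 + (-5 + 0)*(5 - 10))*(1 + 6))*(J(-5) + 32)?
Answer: 21574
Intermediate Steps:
J(T) = T*(-2 + T) (J(T) = (-2 + T)*T = T*(-2 + T))
((21 + (-5 + 0)*(5 - 10))*(1 + 6))*(J(-5) + 32) = ((21 + (-5 + 0)*(5 - 10))*(1 + 6))*(-5*(-2 - 5) + 32) = ((21 - 5*(-5))*7)*(-5*(-7) + 32) = ((21 + 25)*7)*(35 + 32) = (46*7)*67 = 322*67 = 21574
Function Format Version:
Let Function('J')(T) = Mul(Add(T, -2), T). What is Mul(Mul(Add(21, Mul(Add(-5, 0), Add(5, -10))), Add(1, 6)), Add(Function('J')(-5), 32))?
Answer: 21574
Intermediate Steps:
Function('J')(T) = Mul(T, Add(-2, T)) (Function('J')(T) = Mul(Add(-2, T), T) = Mul(T, Add(-2, T)))
Mul(Mul(Add(21, Mul(Add(-5, 0), Add(5, -10))), Add(1, 6)), Add(Function('J')(-5), 32)) = Mul(Mul(Add(21, Mul(Add(-5, 0), Add(5, -10))), Add(1, 6)), Add(Mul(-5, Add(-2, -5)), 32)) = Mul(Mul(Add(21, Mul(-5, -5)), 7), Add(Mul(-5, -7), 32)) = Mul(Mul(Add(21, 25), 7), Add(35, 32)) = Mul(Mul(46, 7), 67) = Mul(322, 67) = 21574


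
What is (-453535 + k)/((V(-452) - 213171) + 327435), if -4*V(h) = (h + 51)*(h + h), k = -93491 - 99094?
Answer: -323060/11819 ≈ -27.334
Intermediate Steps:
k = -192585
V(h) = -h*(51 + h)/2 (V(h) = -(h + 51)*(h + h)/4 = -(51 + h)*2*h/4 = -h*(51 + h)/2)
(-453535 + k)/((V(-452) - 213171) + 327435) = (-453535 - 192585)/((-½*(-452)*(51 - 452) - 213171) + 327435) = -646120/((-½*(-452)*(-401) - 213171) + 327435) = -646120/((-90626 - 213171) + 327435) = -646120/(-303797 + 327435) = -646120/23638 = -646120*1/23638 = -323060/11819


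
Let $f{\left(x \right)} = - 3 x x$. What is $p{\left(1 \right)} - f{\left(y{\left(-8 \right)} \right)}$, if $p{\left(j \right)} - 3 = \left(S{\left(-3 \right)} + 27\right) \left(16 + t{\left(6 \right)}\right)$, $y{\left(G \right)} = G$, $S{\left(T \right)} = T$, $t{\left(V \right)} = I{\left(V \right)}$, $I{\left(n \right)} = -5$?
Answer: $459$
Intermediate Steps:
$t{\left(V \right)} = -5$
$f{\left(x \right)} = - 3 x^{2}$
$p{\left(j \right)} = 267$ ($p{\left(j \right)} = 3 + \left(-3 + 27\right) \left(16 - 5\right) = 3 + 24 \cdot 11 = 3 + 264 = 267$)
$p{\left(1 \right)} - f{\left(y{\left(-8 \right)} \right)} = 267 - - 3 \left(-8\right)^{2} = 267 - \left(-3\right) 64 = 267 - -192 = 267 + 192 = 459$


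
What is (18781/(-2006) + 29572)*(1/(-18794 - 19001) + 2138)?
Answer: 281881927037327/4459810 ≈ 6.3205e+7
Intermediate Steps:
(18781/(-2006) + 29572)*(1/(-18794 - 19001) + 2138) = (18781*(-1/2006) + 29572)*(1/(-37795) + 2138) = (-18781/2006 + 29572)*(-1/37795 + 2138) = (59302651/2006)*(80805709/37795) = 281881927037327/4459810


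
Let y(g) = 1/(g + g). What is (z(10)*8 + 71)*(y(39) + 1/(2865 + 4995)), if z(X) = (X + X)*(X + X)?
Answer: 1442511/34060 ≈ 42.352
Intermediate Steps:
y(g) = 1/(2*g)
z(X) = 4*X**2 (z(X) = (2*X)*(2*X) = 4*X**2)
(z(10)*8 + 71)*(y(39) + 1/(2865 + 4995)) = ((4*10**2)*8 + 71)*((1/2)/39 + 1/(2865 + 4995)) = ((4*100)*8 + 71)*((1/2)*(1/39) + 1/7860) = (400*8 + 71)*(1/78 + 1/7860) = (3200 + 71)*(441/34060) = 3271*(441/34060) = 1442511/34060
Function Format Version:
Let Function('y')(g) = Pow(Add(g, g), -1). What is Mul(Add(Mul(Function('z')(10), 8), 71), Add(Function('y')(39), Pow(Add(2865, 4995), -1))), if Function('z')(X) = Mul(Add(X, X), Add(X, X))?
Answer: Rational(1442511, 34060) ≈ 42.352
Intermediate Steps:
Function('y')(g) = Mul(Rational(1, 2), Pow(g, -1)) (Function('y')(g) = Pow(Mul(2, g), -1) = Mul(Rational(1, 2), Pow(g, -1)))
Function('z')(X) = Mul(4, Pow(X, 2)) (Function('z')(X) = Mul(Mul(2, X), Mul(2, X)) = Mul(4, Pow(X, 2)))
Mul(Add(Mul(Function('z')(10), 8), 71), Add(Function('y')(39), Pow(Add(2865, 4995), -1))) = Mul(Add(Mul(Mul(4, Pow(10, 2)), 8), 71), Add(Mul(Rational(1, 2), Pow(39, -1)), Pow(Add(2865, 4995), -1))) = Mul(Add(Mul(Mul(4, 100), 8), 71), Add(Mul(Rational(1, 2), Rational(1, 39)), Pow(7860, -1))) = Mul(Add(Mul(400, 8), 71), Add(Rational(1, 78), Rational(1, 7860))) = Mul(Add(3200, 71), Rational(441, 34060)) = Mul(3271, Rational(441, 34060)) = Rational(1442511, 34060)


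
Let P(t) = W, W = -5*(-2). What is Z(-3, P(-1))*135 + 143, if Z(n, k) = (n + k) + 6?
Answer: 1898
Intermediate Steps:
W = 10
P(t) = 10
Z(n, k) = 6 + k + n (Z(n, k) = (k + n) + 6 = 6 + k + n)
Z(-3, P(-1))*135 + 143 = (6 + 10 - 3)*135 + 143 = 13*135 + 143 = 1755 + 143 = 1898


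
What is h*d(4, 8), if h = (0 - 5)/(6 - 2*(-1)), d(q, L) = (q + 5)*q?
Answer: -45/2 ≈ -22.500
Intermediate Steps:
d(q, L) = q*(5 + q) (d(q, L) = (5 + q)*q = q*(5 + q))
h = -5/8 (h = -5/(6 + 2) = -5/8 ≈ -0.62500)
h*d(4, 8) = -5*(5 + 4)/2 = -5*9/2 = -5/8*36 = -45/2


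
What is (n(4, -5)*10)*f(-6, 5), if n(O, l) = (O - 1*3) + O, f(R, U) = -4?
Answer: -200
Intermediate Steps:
n(O, l) = -3 + 2*O (n(O, l) = (O - 3) + O = (-3 + O) + O = -3 + 2*O)
(n(4, -5)*10)*f(-6, 5) = ((-3 + 2*4)*10)*(-4) = ((-3 + 8)*10)*(-4) = (5*10)*(-4) = 50*(-4) = -200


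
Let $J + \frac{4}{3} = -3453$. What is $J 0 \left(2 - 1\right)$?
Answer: $0$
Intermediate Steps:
$J = - \frac{10363}{3}$ ($J = - \frac{4}{3} - 3453 = - \frac{10363}{3} \approx -3454.3$)
$J 0 \left(2 - 1\right) = - \frac{10363 \cdot 0 \left(2 - 1\right)}{3} = - \frac{10363 \cdot 0 \cdot 1}{3} = \left(- \frac{10363}{3}\right) 0 = 0$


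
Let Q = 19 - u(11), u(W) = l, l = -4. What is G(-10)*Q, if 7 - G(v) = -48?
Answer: 1265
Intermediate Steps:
u(W) = -4
G(v) = 55 (G(v) = 7 - 1*(-48) = 7 + 48 = 55)
Q = 23 (Q = 19 - 1*(-4) = 19 + 4 = 23)
G(-10)*Q = 55*23 = 1265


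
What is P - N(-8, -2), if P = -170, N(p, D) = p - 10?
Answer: -152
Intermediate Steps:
N(p, D) = -10 + p
P - N(-8, -2) = -170 - (-10 - 8) = -170 - 1*(-18) = -170 + 18 = -152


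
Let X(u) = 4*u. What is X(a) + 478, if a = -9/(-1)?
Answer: 514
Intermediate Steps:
a = 9 (a = -9*(-1) = 9)
X(a) + 478 = 4*9 + 478 = 36 + 478 = 514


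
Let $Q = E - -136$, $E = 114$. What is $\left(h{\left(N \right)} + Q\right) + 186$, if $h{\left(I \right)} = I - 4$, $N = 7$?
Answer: $439$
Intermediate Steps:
$Q = 250$ ($Q = 114 - -136 = 114 + 136 = 250$)
$h{\left(I \right)} = -4 + I$
$\left(h{\left(N \right)} + Q\right) + 186 = \left(\left(-4 + 7\right) + 250\right) + 186 = \left(3 + 250\right) + 186 = 253 + 186 = 439$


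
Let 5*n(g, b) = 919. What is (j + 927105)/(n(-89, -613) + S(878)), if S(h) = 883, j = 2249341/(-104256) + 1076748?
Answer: 1044557245135/556101504 ≈ 1878.4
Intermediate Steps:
n(g, b) = 919/5 (n(g, b) = (⅕)*919 = 919/5)
j = 112255190147/104256 (j = 2249341*(-1/104256) + 1076748 = -2249341/104256 + 1076748 = 112255190147/104256 ≈ 1.0767e+6)
(j + 927105)/(n(-89, -613) + S(878)) = (112255190147/104256 + 927105)/(919/5 + 883) = 208911449027/(104256*(5334/5)) = (208911449027/104256)*(5/5334) = 1044557245135/556101504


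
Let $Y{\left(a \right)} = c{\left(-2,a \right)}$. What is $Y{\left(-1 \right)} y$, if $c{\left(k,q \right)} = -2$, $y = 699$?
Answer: $-1398$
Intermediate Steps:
$Y{\left(a \right)} = -2$
$Y{\left(-1 \right)} y = \left(-2\right) 699 = -1398$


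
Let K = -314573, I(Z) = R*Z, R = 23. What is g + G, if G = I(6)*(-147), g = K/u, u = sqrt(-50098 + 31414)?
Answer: -20286 + 314573*I*sqrt(519)/3114 ≈ -20286.0 + 2301.4*I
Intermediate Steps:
I(Z) = 23*Z
u = 6*I*sqrt(519) (u = sqrt(-18684) = 6*I*sqrt(519) ≈ 136.69*I)
g = 314573*I*sqrt(519)/3114 (g = -314573*(-I*sqrt(519)/3114) = -(-314573)*I*sqrt(519)/3114 = 314573*I*sqrt(519)/3114 ≈ 2301.4*I)
G = -20286 (G = (23*6)*(-147) = 138*(-147) = -20286)
g + G = 314573*I*sqrt(519)/3114 - 20286 = -20286 + 314573*I*sqrt(519)/3114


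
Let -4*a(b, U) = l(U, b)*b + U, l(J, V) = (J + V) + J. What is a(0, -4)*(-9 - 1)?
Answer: -10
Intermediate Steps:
l(J, V) = V + 2*J
a(b, U) = -U/4 - b*(b + 2*U)/4 (a(b, U) = -((b + 2*U)*b + U)/4 = -(b*(b + 2*U) + U)/4 = -(U + b*(b + 2*U))/4 = -U/4 - b*(b + 2*U)/4)
a(0, -4)*(-9 - 1) = (-¼*(-4) - ¼*0*(0 + 2*(-4)))*(-9 - 1) = (1 - ¼*0*(0 - 8))*(-10) = (1 - ¼*0*(-8))*(-10) = (1 + 0)*(-10) = 1*(-10) = -10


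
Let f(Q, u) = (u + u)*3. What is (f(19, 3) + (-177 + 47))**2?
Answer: 12544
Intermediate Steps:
f(Q, u) = 6*u (f(Q, u) = (2*u)*3 = 6*u)
(f(19, 3) + (-177 + 47))**2 = (6*3 + (-177 + 47))**2 = (18 - 130)**2 = (-112)**2 = 12544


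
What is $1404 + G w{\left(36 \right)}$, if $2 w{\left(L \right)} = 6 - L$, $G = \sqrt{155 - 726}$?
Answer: $1404 - 15 i \sqrt{571} \approx 1404.0 - 358.43 i$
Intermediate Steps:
$G = i \sqrt{571}$ ($G = \sqrt{-571} = i \sqrt{571} \approx 23.896 i$)
$w{\left(L \right)} = 3 - \frac{L}{2}$ ($w{\left(L \right)} = \frac{6 - L}{2} = 3 - \frac{L}{2}$)
$1404 + G w{\left(36 \right)} = 1404 + i \sqrt{571} \left(3 - 18\right) = 1404 + i \sqrt{571} \left(-15\right) = 1404 - 15 i \sqrt{571}$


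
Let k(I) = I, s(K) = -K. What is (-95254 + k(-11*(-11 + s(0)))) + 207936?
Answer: 112803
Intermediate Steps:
(-95254 + k(-11*(-11 + s(0)))) + 207936 = (-95254 - 11*(-11 - 1*0)) + 207936 = (-95254 - 11*(-11 + 0)) + 207936 = (-95254 - 11*(-11)) + 207936 = (-95254 + 121) + 207936 = -95133 + 207936 = 112803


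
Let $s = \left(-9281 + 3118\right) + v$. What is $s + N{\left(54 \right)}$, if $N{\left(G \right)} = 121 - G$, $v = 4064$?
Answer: $-2032$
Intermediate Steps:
$s = -2099$ ($s = \left(-9281 + 3118\right) + 4064 = -6163 + 4064 = -2099$)
$s + N{\left(54 \right)} = -2099 + \left(121 - 54\right) = -2099 + 67 = -2032$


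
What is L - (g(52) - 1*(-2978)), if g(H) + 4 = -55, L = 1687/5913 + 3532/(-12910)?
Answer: -111413156158/38168415 ≈ -2919.0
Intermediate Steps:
L = 447227/38168415 (L = 1687*(1/5913) + 3532*(-1/12910) = 1687/5913 - 1766/6455 = 447227/38168415 ≈ 0.011717)
g(H) = -59 (g(H) = -4 - 55 = -59)
L - (g(52) - 1*(-2978)) = 447227/38168415 - (-59 - 1*(-2978)) = 447227/38168415 - (-59 + 2978) = 447227/38168415 - 1*2919 = 447227/38168415 - 2919 = -111413156158/38168415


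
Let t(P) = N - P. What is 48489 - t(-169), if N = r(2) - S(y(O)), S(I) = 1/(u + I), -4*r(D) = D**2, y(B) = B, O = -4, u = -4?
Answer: 386567/8 ≈ 48321.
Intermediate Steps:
r(D) = -D**2/4
S(I) = 1/(-4 + I)
N = -7/8 (N = -1/4*2**2 - 1/(-4 - 4) = -1/4*4 - 1/(-8) = -1 - 1*(-1/8) = -1 + 1/8 = -7/8 ≈ -0.87500)
t(P) = -7/8 - P
48489 - t(-169) = 48489 - (-7/8 - 1*(-169)) = 48489 - (-7/8 + 169) = 48489 - 1*1345/8 = 48489 - 1345/8 = 386567/8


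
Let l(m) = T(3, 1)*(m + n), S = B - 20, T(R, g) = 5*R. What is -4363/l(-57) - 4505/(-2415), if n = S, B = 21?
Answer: 45463/6440 ≈ 7.0595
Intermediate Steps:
S = 1 (S = 21 - 20 = 1)
n = 1
l(m) = 15 + 15*m (l(m) = (5*3)*(m + 1) = 15*(1 + m) = 15 + 15*m)
-4363/l(-57) - 4505/(-2415) = -4363/(15 + 15*(-57)) - 4505/(-2415) = -4363/(15 - 855) - 4505*(-1/2415) = -4363/(-840) + 901/483 = -4363*(-1/840) + 901/483 = 4363/840 + 901/483 = 45463/6440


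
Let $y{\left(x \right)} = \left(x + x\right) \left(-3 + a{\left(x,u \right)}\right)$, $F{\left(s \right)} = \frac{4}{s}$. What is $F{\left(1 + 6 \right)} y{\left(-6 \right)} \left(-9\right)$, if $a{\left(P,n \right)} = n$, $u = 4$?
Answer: $\frac{432}{7} \approx 61.714$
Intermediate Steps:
$y{\left(x \right)} = 2 x$ ($y{\left(x \right)} = \left(x + x\right) \left(-3 + 4\right) = 2 x 1 = 2 x$)
$F{\left(1 + 6 \right)} y{\left(-6 \right)} \left(-9\right) = \frac{4}{1 + 6} \cdot 2 \left(-6\right) \left(-9\right) = \frac{4}{7} \left(-12\right) \left(-9\right) = \left(- \frac{48}{7}\right) \left(-9\right) = \frac{432}{7}$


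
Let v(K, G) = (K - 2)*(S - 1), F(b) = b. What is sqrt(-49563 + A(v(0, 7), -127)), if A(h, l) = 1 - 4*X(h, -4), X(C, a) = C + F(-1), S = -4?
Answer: I*sqrt(49598) ≈ 222.71*I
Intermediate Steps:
v(K, G) = 10 - 5*K (v(K, G) = (K - 2)*(-4 - 1) = (-2 + K)*(-5) = 10 - 5*K)
X(C, a) = -1 + C (X(C, a) = C - 1 = -1 + C)
A(h, l) = 5 - 4*h (A(h, l) = 1 - 4*(-1 + h) = 1 + (4 - 4*h) = 5 - 4*h)
sqrt(-49563 + A(v(0, 7), -127)) = sqrt(-49563 + (5 - 4*(10 - 5*0))) = sqrt(-49563 + (5 - 4*(10 + 0))) = sqrt(-49563 + (5 - 4*10)) = sqrt(-49563 + (5 - 40)) = sqrt(-49563 - 35) = sqrt(-49598) = I*sqrt(49598)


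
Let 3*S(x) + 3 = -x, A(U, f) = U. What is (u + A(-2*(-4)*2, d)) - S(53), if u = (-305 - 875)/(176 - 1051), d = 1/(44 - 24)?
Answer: 18908/525 ≈ 36.015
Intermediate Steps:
d = 1/20 ≈ 0.050000
u = 236/175 (u = -1180/(-875) = -1180*(-1/875) = 236/175 ≈ 1.3486)
S(x) = -1 - x/3 (S(x) = -1 + (-x)/3 = -1 - x/3)
(u + A(-2*(-4)*2, d)) - S(53) = (236/175 - 2*(-4)*2) - (-1 - 1/3*53) = (236/175 + 8*2) - (-1 - 53/3) = (236/175 + 16) - 1*(-56/3) = 3036/175 + 56/3 = 18908/525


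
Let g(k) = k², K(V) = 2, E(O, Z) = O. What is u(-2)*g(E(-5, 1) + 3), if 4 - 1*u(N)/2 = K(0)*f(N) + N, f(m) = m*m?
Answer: -16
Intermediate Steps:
f(m) = m²
u(N) = 8 - 4*N² - 2*N (u(N) = 8 - 2*(2*N² + N) = 8 - 2*(N + 2*N²) = 8 + (-4*N² - 2*N) = 8 - 4*N² - 2*N)
u(-2)*g(E(-5, 1) + 3) = (8 - 4*(-2)² - 2*(-2))*(-5 + 3)² = (8 - 4*4 + 4)*(-2)² = (8 - 16 + 4)*4 = -4*4 = -16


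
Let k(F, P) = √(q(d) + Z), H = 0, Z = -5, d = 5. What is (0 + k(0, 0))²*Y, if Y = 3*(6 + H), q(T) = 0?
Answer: -90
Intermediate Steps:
k(F, P) = I*√5 (k(F, P) = √(0 - 5) = √(-5) = I*√5)
Y = 18 (Y = 3*(6 + 0) = 3*6 = 18)
(0 + k(0, 0))²*Y = (0 + I*√5)²*18 = (I*√5)²*18 = -5*18 = -90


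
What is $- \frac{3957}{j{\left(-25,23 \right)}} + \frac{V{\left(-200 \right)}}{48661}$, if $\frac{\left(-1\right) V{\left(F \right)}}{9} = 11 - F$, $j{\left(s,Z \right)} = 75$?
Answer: $- \frac{64231334}{1216525} \approx -52.799$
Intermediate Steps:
$V{\left(F \right)} = -99 + 9 F$ ($V{\left(F \right)} = - 9 \left(11 - F\right) = -99 + 9 F$)
$- \frac{3957}{j{\left(-25,23 \right)}} + \frac{V{\left(-200 \right)}}{48661} = - \frac{3957}{75} + \frac{-99 + 9 \left(-200\right)}{48661} = \left(-3957\right) \frac{1}{75} + \left(-99 - 1800\right) \frac{1}{48661} = - \frac{1319}{25} - \frac{1899}{48661} = - \frac{64231334}{1216525}$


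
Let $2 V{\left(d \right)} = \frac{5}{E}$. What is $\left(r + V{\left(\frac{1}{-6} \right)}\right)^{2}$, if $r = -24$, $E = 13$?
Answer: $\frac{383161}{676} \approx 566.81$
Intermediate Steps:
$V{\left(d \right)} = \frac{5}{26}$ ($V{\left(d \right)} = \frac{5 \cdot \frac{1}{13}}{2} = \frac{1}{2} \cdot \frac{5}{13} = \frac{5}{26}$)
$\left(r + V{\left(\frac{1}{-6} \right)}\right)^{2} = \left(-24 + \frac{5}{26}\right)^{2} = \left(- \frac{619}{26}\right)^{2} = \frac{383161}{676}$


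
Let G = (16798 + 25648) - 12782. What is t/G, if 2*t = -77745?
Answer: -25915/19776 ≈ -1.3104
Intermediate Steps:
G = 29664 (G = 42446 - 12782 = 29664)
t = -77745/2 (t = (½)*(-77745) = -77745/2 ≈ -38873.)
t/G = -77745/2/29664 = -77745/2*1/29664 = -25915/19776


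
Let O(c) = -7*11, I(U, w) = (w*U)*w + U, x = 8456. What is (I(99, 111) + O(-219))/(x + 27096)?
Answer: 110891/3232 ≈ 34.310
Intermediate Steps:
I(U, w) = U + U*w**2 (I(U, w) = (U*w)*w + U = U*w**2 + U = U + U*w**2)
O(c) = -77
(I(99, 111) + O(-219))/(x + 27096) = (99*(1 + 111**2) - 77)/(8456 + 27096) = (99*(1 + 12321) - 77)/35552 = (99*12322 - 77)*(1/35552) = (1219878 - 77)*(1/35552) = 1219801*(1/35552) = 110891/3232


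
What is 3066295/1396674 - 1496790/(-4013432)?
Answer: 3599223537725/1401364031292 ≈ 2.5684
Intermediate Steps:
3066295/1396674 - 1496790/(-4013432) = 3066295*(1/1396674) - 1496790*(-1/4013432) = 3066295/1396674 + 748395/2006716 = 3599223537725/1401364031292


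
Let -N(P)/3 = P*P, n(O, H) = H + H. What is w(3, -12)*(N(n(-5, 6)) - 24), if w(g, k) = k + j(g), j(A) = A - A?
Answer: 5472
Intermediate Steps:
j(A) = 0
n(O, H) = 2*H
w(g, k) = k (w(g, k) = k + 0 = k)
N(P) = -3*P² (N(P) = -3*P*P = -3*P²)
w(3, -12)*(N(n(-5, 6)) - 24) = -12*(-3*(2*6)² - 24) = -12*(-3*12² - 24) = -12*(-3*144 - 24) = -12*(-432 - 24) = -12*(-456) = 5472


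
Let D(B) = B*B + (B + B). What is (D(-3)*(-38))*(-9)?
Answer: 1026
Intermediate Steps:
D(B) = B² + 2*B
(D(-3)*(-38))*(-9) = (-3*(2 - 3)*(-38))*(-9) = (-3*(-1)*(-38))*(-9) = (3*(-38))*(-9) = -114*(-9) = 1026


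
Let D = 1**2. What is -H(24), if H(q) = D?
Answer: -1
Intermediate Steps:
D = 1
H(q) = 1
-H(24) = -1*1 = -1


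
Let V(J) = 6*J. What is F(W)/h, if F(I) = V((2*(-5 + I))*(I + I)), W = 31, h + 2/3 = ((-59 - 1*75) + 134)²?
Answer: -29016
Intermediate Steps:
h = -⅔ (h = -⅔ + ((-59 - 1*75) + 134)² = -⅔ + ((-59 - 75) + 134)² = -⅔ + (-134 + 134)² = -⅔ + 0² = -⅔ + 0 = -⅔ ≈ -0.66667)
F(I) = 12*I*(-10 + 2*I) (F(I) = 6*((2*(-5 + I))*(I + I)) = 6*((-10 + 2*I)*(2*I)) = 6*(2*I*(-10 + 2*I)) = 12*I*(-10 + 2*I))
F(W)/h = (24*31*(-5 + 31))/(-⅔) = (24*31*26)*(-3/2) = 19344*(-3/2) = -29016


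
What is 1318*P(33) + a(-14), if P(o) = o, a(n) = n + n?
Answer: 43466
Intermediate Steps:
a(n) = 2*n
1318*P(33) + a(-14) = 1318*33 + 2*(-14) = 43494 - 28 = 43466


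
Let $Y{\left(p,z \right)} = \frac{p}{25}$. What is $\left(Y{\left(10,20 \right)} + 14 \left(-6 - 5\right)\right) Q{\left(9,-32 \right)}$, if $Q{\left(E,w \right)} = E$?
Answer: $- \frac{6912}{5} \approx -1382.4$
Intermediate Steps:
$Y{\left(p,z \right)} = \frac{p}{25}$ ($Y{\left(p,z \right)} = p \frac{1}{25} = \frac{p}{25}$)
$\left(Y{\left(10,20 \right)} + 14 \left(-6 - 5\right)\right) Q{\left(9,-32 \right)} = \left(\frac{1}{25} \cdot 10 + 14 \left(-6 - 5\right)\right) 9 = \left(\frac{2}{5} + 14 \left(-11\right)\right) 9 = \left(\frac{2}{5} - 154\right) 9 = \left(- \frac{768}{5}\right) 9 = - \frac{6912}{5}$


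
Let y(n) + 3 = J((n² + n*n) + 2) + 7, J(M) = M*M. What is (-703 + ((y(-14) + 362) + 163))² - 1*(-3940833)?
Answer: 24048164677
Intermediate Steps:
J(M) = M²
y(n) = 4 + (2 + 2*n²)² (y(n) = -3 + (((n² + n*n) + 2)² + 7) = -3 + (((n² + n²) + 2)² + 7) = -3 + ((2*n² + 2)² + 7) = -3 + ((2 + 2*n²)² + 7) = -3 + (7 + (2 + 2*n²)²) = 4 + (2 + 2*n²)²)
(-703 + ((y(-14) + 362) + 163))² - 1*(-3940833) = (-703 + (((4 + 4*(1 + (-14)²)²) + 362) + 163))² - 1*(-3940833) = (-703 + (((4 + 4*(1 + 196)²) + 362) + 163))² + 3940833 = (-703 + (((4 + 4*197²) + 362) + 163))² + 3940833 = (-703 + (((4 + 4*38809) + 362) + 163))² + 3940833 = (-703 + (((4 + 155236) + 362) + 163))² + 3940833 = (-703 + ((155240 + 362) + 163))² + 3940833 = (-703 + (155602 + 163))² + 3940833 = (-703 + 155765)² + 3940833 = 155062² + 3940833 = 24044223844 + 3940833 = 24048164677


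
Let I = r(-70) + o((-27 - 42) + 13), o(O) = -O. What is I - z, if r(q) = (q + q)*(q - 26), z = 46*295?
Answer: -74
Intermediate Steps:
z = 13570
r(q) = 2*q*(-26 + q) (r(q) = (2*q)*(-26 + q) = 2*q*(-26 + q))
I = 13496 (I = 2*(-70)*(-26 - 70) - ((-27 - 42) + 13) = 2*(-70)*(-96) - (-69 + 13) = 13440 - 1*(-56) = 13440 + 56 = 13496)
I - z = 13496 - 1*13570 = 13496 - 13570 = -74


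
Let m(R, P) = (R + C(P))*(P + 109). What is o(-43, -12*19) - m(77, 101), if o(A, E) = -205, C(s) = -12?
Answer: -13855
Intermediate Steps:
m(R, P) = (-12 + R)*(109 + P) (m(R, P) = (R - 12)*(P + 109) = (-12 + R)*(109 + P))
o(-43, -12*19) - m(77, 101) = -205 - (-1308 - 12*101 + 109*77 + 101*77) = -205 - (-1308 - 1212 + 8393 + 7777) = -205 - 1*13650 = -205 - 13650 = -13855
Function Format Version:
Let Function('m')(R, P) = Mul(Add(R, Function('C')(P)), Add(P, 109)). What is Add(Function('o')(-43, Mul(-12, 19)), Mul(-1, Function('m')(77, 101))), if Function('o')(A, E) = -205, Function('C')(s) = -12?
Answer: -13855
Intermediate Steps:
Function('m')(R, P) = Mul(Add(-12, R), Add(109, P)) (Function('m')(R, P) = Mul(Add(R, -12), Add(P, 109)) = Mul(Add(-12, R), Add(109, P)))
Add(Function('o')(-43, Mul(-12, 19)), Mul(-1, Function('m')(77, 101))) = Add(-205, Mul(-1, Add(-1308, Mul(-12, 101), Mul(109, 77), Mul(101, 77)))) = Add(-205, Mul(-1, Add(-1308, -1212, 8393, 7777))) = Add(-205, Mul(-1, 13650)) = Add(-205, -13650) = -13855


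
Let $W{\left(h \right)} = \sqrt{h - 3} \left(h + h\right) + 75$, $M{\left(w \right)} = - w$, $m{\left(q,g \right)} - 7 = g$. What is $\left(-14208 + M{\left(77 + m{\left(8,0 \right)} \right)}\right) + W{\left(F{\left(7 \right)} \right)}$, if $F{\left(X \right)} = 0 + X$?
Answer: $-14189$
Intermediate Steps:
$m{\left(q,g \right)} = 7 + g$
$F{\left(X \right)} = X$
$W{\left(h \right)} = 75 + 2 h \sqrt{-3 + h}$ ($W{\left(h \right)} = \sqrt{-3 + h} 2 h + 75 = 2 h \sqrt{-3 + h} + 75 = 75 + 2 h \sqrt{-3 + h}$)
$\left(-14208 + M{\left(77 + m{\left(8,0 \right)} \right)}\right) + W{\left(F{\left(7 \right)} \right)} = \left(-14208 - \left(77 + \left(7 + 0\right)\right)\right) + \left(75 + 2 \cdot 7 \sqrt{-3 + 7}\right) = \left(-14208 - \left(77 + 7\right)\right) + \left(75 + 2 \cdot 7 \sqrt{4}\right) = \left(-14208 - 84\right) + \left(75 + 2 \cdot 7 \cdot 2\right) = \left(-14208 - 84\right) + \left(75 + 28\right) = -14292 + 103 = -14189$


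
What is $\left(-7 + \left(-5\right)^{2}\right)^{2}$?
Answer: $324$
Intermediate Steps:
$\left(-7 + \left(-5\right)^{2}\right)^{2} = \left(-7 + 25\right)^{2} = 18^{2} = 324$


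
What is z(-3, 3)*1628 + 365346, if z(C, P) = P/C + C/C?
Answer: 365346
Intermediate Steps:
z(C, P) = 1 + P/C (z(C, P) = P/C + 1 = 1 + P/C)
z(-3, 3)*1628 + 365346 = ((-3 + 3)/(-3))*1628 + 365346 = -1/3*0*1628 + 365346 = 0*1628 + 365346 = 0 + 365346 = 365346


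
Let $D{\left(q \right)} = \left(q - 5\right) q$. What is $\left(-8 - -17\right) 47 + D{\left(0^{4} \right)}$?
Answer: $423$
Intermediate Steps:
$D{\left(q \right)} = q \left(-5 + q\right)$ ($D{\left(q \right)} = \left(-5 + q\right) q = q \left(-5 + q\right)$)
$\left(-8 - -17\right) 47 + D{\left(0^{4} \right)} = \left(-8 - -17\right) 47 + 0^{4} \left(-5 + 0^{4}\right) = \left(-8 + 17\right) 47 + 0 \left(-5 + 0\right) = 9 \cdot 47 + 0 \left(-5\right) = 423 + 0 = 423$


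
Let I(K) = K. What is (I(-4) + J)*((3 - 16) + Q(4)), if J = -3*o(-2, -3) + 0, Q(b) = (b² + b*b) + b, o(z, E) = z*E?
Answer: -506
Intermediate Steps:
o(z, E) = E*z
Q(b) = b + 2*b² (Q(b) = (b² + b²) + b = 2*b² + b = b + 2*b²)
J = -18 (J = -(-9)*(-2) + 0 = -3*6 + 0 = -18 + 0 = -18)
(I(-4) + J)*((3 - 16) + Q(4)) = (-4 - 18)*((3 - 16) + 4*(1 + 2*4)) = -22*(-13 + 4*(1 + 8)) = -22*(-13 + 4*9) = -22*(-13 + 36) = -22*23 = -506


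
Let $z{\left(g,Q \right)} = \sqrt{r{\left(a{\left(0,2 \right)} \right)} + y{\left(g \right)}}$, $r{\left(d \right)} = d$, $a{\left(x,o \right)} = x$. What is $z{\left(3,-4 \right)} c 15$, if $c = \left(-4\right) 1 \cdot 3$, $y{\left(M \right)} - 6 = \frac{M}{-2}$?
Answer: $- 270 \sqrt{2} \approx -381.84$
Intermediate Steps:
$y{\left(M \right)} = 6 - \frac{M}{2}$ ($y{\left(M \right)} = 6 + \frac{M}{-2} = 6 + M \left(- \frac{1}{2}\right) = 6 - \frac{M}{2}$)
$z{\left(g,Q \right)} = \sqrt{6 - \frac{g}{2}}$ ($z{\left(g,Q \right)} = \sqrt{0 - \left(-6 + \frac{g}{2}\right)} = \sqrt{6 - \frac{g}{2}}$)
$c = -12$ ($c = \left(-4\right) 3 = -12$)
$z{\left(3,-4 \right)} c 15 = \frac{\sqrt{24 - 6}}{2} \left(-12\right) 15 = \frac{\sqrt{18}}{2} \left(-12\right) 15 = \frac{3 \sqrt{2}}{2} \left(-12\right) 15 = - 18 \sqrt{2} \cdot 15 = - 270 \sqrt{2}$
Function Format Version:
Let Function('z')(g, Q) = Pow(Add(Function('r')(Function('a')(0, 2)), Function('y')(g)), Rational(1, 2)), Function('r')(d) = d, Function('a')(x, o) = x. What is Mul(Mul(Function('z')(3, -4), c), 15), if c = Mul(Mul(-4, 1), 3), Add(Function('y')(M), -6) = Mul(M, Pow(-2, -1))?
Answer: Mul(-270, Pow(2, Rational(1, 2))) ≈ -381.84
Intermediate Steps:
Function('y')(M) = Add(6, Mul(Rational(-1, 2), M)) (Function('y')(M) = Add(6, Mul(M, Pow(-2, -1))) = Add(6, Mul(M, Rational(-1, 2))) = Add(6, Mul(Rational(-1, 2), M)))
Function('z')(g, Q) = Pow(Add(6, Mul(Rational(-1, 2), g)), Rational(1, 2)) (Function('z')(g, Q) = Pow(Add(0, Add(6, Mul(Rational(-1, 2), g))), Rational(1, 2)) = Pow(Add(6, Mul(Rational(-1, 2), g)), Rational(1, 2)))
c = -12 (c = Mul(-4, 3) = -12)
Mul(Mul(Function('z')(3, -4), c), 15) = Mul(Mul(Mul(Rational(1, 2), Pow(Add(24, Mul(-2, 3)), Rational(1, 2))), -12), 15) = Mul(Mul(Mul(Rational(1, 2), Pow(Add(24, -6), Rational(1, 2))), -12), 15) = Mul(Mul(Mul(Rational(1, 2), Pow(18, Rational(1, 2))), -12), 15) = Mul(Mul(Mul(Rational(1, 2), Mul(3, Pow(2, Rational(1, 2)))), -12), 15) = Mul(Mul(Mul(Rational(3, 2), Pow(2, Rational(1, 2))), -12), 15) = Mul(Mul(-18, Pow(2, Rational(1, 2))), 15) = Mul(-270, Pow(2, Rational(1, 2)))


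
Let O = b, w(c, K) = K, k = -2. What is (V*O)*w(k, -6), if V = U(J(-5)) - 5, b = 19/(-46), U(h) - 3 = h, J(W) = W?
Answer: -399/23 ≈ -17.348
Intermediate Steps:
U(h) = 3 + h
b = -19/46 (b = 19*(-1/46) = -19/46 ≈ -0.41304)
O = -19/46 ≈ -0.41304
V = -7 (V = (3 - 5) - 5 = -2 - 5 = -7)
(V*O)*w(k, -6) = -7*(-19/46)*(-6) = (133/46)*(-6) = -399/23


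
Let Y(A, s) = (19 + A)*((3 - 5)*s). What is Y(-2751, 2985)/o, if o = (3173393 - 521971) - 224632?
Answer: 543668/80893 ≈ 6.7208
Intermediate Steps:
o = 2426790 (o = 2651422 - 224632 = 2426790)
Y(A, s) = -2*s*(19 + A) (Y(A, s) = (19 + A)*(-2*s) = -2*s*(19 + A))
Y(-2751, 2985)/o = -2*2985*(19 - 2751)/2426790 = -2*2985*(-2732)*(1/2426790) = 16310040*(1/2426790) = 543668/80893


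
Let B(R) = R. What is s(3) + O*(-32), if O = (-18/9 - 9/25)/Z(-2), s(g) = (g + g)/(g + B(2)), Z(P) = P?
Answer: -914/25 ≈ -36.560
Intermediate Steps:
s(g) = 2*g/(2 + g) (s(g) = (g + g)/(g + 2) = (2*g)/(2 + g) = 2*g/(2 + g))
O = 59/50 (O = (-18/9 - 9/25)/(-2) = (-18*1/9 - 9*1/25)*(-1/2) = (-2 - 9/25)*(-1/2) = -59/25*(-1/2) = 59/50 ≈ 1.1800)
s(3) + O*(-32) = 2*3/(2 + 3) + (59/50)*(-32) = 2*3/5 - 944/25 = 2*3*(1/5) - 944/25 = 6/5 - 944/25 = -914/25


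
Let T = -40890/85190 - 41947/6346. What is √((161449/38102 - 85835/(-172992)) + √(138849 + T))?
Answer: √(586953910303464293507912825176773 + 2293698413068418341321056*√405786833618880183386)/11135571224314488 ≈ 19.425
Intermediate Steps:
T = -383295287/54061574 (T = -40890*1/85190 - 41947*1/6346 = -4089/8519 - 41947/6346 = -383295287/54061574 ≈ -7.0900)
√((161449/38102 - 85835/(-172992)) + √(138849 + T)) = √((161449/38102 - 85835/(-172992)) + √(138849 - 383295287/54061574)) = √((161449*(1/38102) - 85835*(-1/172992)) + √(7506012193039/54061574)) = √((161449/38102 + 85835/172992) + √405786833618880183386/54061574) = √(15599935289/3295670592 + √405786833618880183386/54061574)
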